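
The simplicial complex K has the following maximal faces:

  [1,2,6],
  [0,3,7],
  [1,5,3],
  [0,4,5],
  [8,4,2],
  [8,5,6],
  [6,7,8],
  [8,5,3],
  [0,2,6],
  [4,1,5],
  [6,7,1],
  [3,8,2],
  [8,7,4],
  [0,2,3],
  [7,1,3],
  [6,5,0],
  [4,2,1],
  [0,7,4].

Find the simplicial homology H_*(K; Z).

Order the vertices as 0 < 1 < 2 < 3 < 4 < 5 < 6 < 7 < 8. Listing each simplex with vertices in this order, K has dimension 2 with simplices:

  0-simplices (9): [0], [1], [2], [3], [4], [5], [6], [7], [8]
  1-simplices (27): (27 of them)
  2-simplices (18): [0,2,3], [0,2,6], [0,3,7], [0,4,5], [0,4,7], [0,5,6], [1,2,4], [1,2,6], [1,3,5], [1,3,7], [1,4,5], [1,6,7], [2,3,8], [2,4,8], [3,5,8], [4,7,8], [5,6,8], [6,7,8]

Hence C_0 ≅ Z^9, C_1 ≅ Z^27, C_2 ≅ Z^18.

The boundary map ∂_1: C_1 → C_0 maps an edge to its endpoints' difference, ∂[p,q] = q − p.
As a 9×27 matrix over Z this has rank 8, with invariant factors (1,1,1,1,1,1,1,1).

∂_2: C_2 → C_1 maps a triangle to the signed sum of its edges. For instance
  ∂[0,2,6] = [2,6] − [0,6] + [0,2],
  ∂[0,5,6] = [5,6] − [0,6] + [0,5].
This gives a 27×18 integer matrix of rank 17; reducing to Smith normal form yields diagonal entries (1,1,1,1,1,1,1,1,1,1,1,1,1,1,1,1,1).

Reading off H_k = ker ∂_k / im ∂_{k+1}:

  H_0: rank C_0 − rank ∂_1 = 9 − 8 = 1, and the invariant factors of ∂_1 are all 1, so H_0 = Z.
  H_1: rank ker ∂_1 − rank ∂_2 = (27 − 8) − 17 = 2, and the invariant factors of ∂_2 are all 1, so H_1 = Z^2.
  H_2: rank ker ∂_2 − rank ∂_3 = (18 − 17) − 0 = 1, and there is no ∂_3, so H_2 = Z.

H_0 = Z,  H_1 = Z^2,  H_2 = Z.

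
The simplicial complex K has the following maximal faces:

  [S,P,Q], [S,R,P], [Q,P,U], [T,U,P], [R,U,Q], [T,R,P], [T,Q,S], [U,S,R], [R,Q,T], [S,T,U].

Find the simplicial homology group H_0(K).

We work with the vertex ordering P < Q < R < S < T < U. The simplices of K, each written with vertices in increasing order, are:

  0-simplices (6): P, Q, R, S, T, U
  1-simplices (15): PQ, PR, PS, PT, PU, QR, QS, QT, QU, RS, RT, RU, ST, SU, TU
  2-simplices (10): PQS, PQU, PRS, PRT, PTU, QRT, QRU, QST, RSU, STU

Hence C_0 ≅ Z^6, C_1 ≅ Z^15, C_2 ≅ Z^10.

∂_1: C_1 → C_0 is given by ∂[p,q] = [q] − [p].
The 6×15 boundary matrix has rank 5 and Smith normal form diag(1,1,1,1,1).

The boundary map ∂_2: C_2 → C_1 maps a triangle to the signed sum of its edges. For instance
  ∂PRS = RS − PS + PR,
  ∂QST = ST − QT + QS.
The 15×10 boundary matrix has rank 10 and Smith normal form diag(1,1,1,1,1,1,1,1,1,2).

Now H_k = ker ∂_k / im ∂_{k+1}, so:

  H_0: rank C_0 − rank ∂_1 = 6 − 5 = 1, and the invariant factors of ∂_1 are all 1, so H_0 ≅ Z.

H_0 = Z.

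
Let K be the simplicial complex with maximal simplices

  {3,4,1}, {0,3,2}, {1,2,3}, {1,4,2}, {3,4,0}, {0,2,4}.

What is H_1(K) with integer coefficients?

Take the total order 0 < 1 < 2 < 3 < 4 on the vertex set. Then K (dimension 2) consists of the simplices:

  0-simplices (5): [0], [1], [2], [3], [4]
  1-simplices (9): [0,2], [0,3], [0,4], [1,2], [1,3], [1,4], [2,3], [2,4], [3,4]
  2-simplices (6): [0,2,3], [0,2,4], [0,3,4], [1,2,3], [1,2,4], [1,3,4]

so the chain groups are C_0 ≅ Z^5, C_1 ≅ Z^9, C_2 ≅ Z^6.

∂_1: C_1 → C_0 maps an edge to its endpoints' difference, ∂[p,q] = q − p. For instance
  ∂[0,4] = [4] − [0].
As a 5×9 matrix over Z this has rank 4, with invariant factors (1,1,1,1).

The boundary map ∂_2: C_2 → C_1 maps a triangle to the signed sum of its edges. For instance
  ∂[1,3,4] = [3,4] − [1,4] + [1,3],
  ∂[0,2,3] = [2,3] − [0,3] + [0,2].
The 9×6 boundary matrix has rank 5 and Smith normal form diag(1,1,1,1,1).

Computing H_k = (kernel of ∂_k) / (image of ∂_{k+1}):

  H_1: rank ker ∂_1 − rank ∂_2 = (9 − 4) − 5 = 0, and the invariant factors of ∂_2 are all 1, so H_1 ≅ 0.

(K is a triangulation of the 2-sphere S^2.)

H_1 ≅ 0.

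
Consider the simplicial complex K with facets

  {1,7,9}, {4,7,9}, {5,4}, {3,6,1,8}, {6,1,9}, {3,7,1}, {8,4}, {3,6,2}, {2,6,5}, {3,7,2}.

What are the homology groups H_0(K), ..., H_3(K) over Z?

K has 9 vertices, 20 edges, 11 triangles, 1 3-simplex.
rank ∂_0 = 0, rank ∂_1 = 8 ⇒ b_0 = 9 − 0 − 8 = 1; all invariant factors of ∂_1 are 1 so no torsion. So H_0 = Z.
rank ∂_1 = 8, rank ∂_2 = 10 ⇒ b_1 = 20 − 8 − 10 = 2; all invariant factors of ∂_2 are 1 so no torsion. So H_1 = Z^2.
rank ∂_2 = 10, rank ∂_3 = 1 ⇒ b_2 = 11 − 10 − 1 = 0; all invariant factors of ∂_3 are 1 so no torsion. So H_2 = 0.
rank ∂_3 = 1, rank ∂_4 = 0 ⇒ b_3 = 1 − 1 − 0 = 0. So H_3 = 0.

H_0 ≅ Z,  H_1 ≅ Z^2,  H_2 = 0,  H_3 = 0.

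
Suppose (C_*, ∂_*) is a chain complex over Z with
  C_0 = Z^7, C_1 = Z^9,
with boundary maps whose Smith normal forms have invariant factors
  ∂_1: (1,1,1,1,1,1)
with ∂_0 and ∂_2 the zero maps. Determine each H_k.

H_0: b_0 = 7 − 0 − 6 = 1; torsion from ∂_1 factors > 1: none. So H_0 = Z.
H_1: b_1 = 9 − 6 − 0 = 3; torsion from ∂_2 factors > 1: none. So H_1 = Z^3.

H_0 = Z,  H_1 = Z^3.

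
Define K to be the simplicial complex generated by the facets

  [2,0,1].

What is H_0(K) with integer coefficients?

H_0 = Z.

Take the total order 0 < 1 < 2 on the vertex set. Then K (dimension 2) consists of the simplices:

  0-simplices (3): [0], [1], [2]
  1-simplices (3): [0,1], [0,2], [1,2]
  2-simplices (1): [0,1,2]

giving chain groups C_0 ≅ Z^3, C_1 ≅ Z^3, C_2 ≅ Z^1.

The boundary map ∂_1: C_1 → C_0 maps an edge to its endpoints' difference, ∂[p,q] = q − p. For instance
  ∂[1,2] = [2] − [1].
The resulting 3×3 matrix has rank 2, and its Smith normal form has invariant factors (1,1).

∂_2: C_2 → C_1 acts by ∂[p,q,r] = [q,r] − [p,r] + [p,q]. For instance
  ∂[0,1,2] = [1,2] − [0,2] + [0,1].
The resulting 3×1 matrix has rank 1, and its Smith normal form has invariant factors (1).

From H_k ≅ ker(∂_k) / im(∂_{k+1}) we obtain:

  H_0: rank C_0 − rank ∂_1 = 3 − 2 = 1, and the invariant factors of ∂_1 are all 1, so H_0 = Z.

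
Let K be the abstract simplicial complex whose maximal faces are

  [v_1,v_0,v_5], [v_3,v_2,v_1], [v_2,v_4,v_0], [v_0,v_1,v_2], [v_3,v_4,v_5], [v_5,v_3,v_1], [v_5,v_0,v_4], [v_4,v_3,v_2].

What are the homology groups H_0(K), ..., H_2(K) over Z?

Fix the vertex order v_0 < v_1 < v_2 < v_3 < v_4 < v_5 and write every simplex with vertices in increasing order. Then dim K = 2 and the simplices of K are:

  0-simplices (6): [v_0], [v_1], [v_2], [v_3], [v_4], [v_5]
  1-simplices (12): [v_0,v_1], [v_0,v_2], [v_0,v_4], [v_0,v_5], [v_1,v_2], [v_1,v_3], [v_1,v_5], [v_2,v_3], [v_2,v_4], [v_3,v_4], [v_3,v_5], [v_4,v_5]
  2-simplices (8): [v_0,v_1,v_2], [v_0,v_1,v_5], [v_0,v_2,v_4], [v_0,v_4,v_5], [v_1,v_2,v_3], [v_1,v_3,v_5], [v_2,v_3,v_4], [v_3,v_4,v_5]

Hence C_0 ≅ Z^6, C_1 ≅ Z^12, C_2 ≅ Z^8.

Boundary ∂_1: C_1 → C_0 is given by ∂[p,q] = [q] − [p]. For instance
  ∂[v_2,v_3] = [v_3] − [v_2].
This gives a 6×12 integer matrix of rank 5; reducing to Smith normal form yields diagonal entries (1,1,1,1,1).

Boundary ∂_2: C_2 → C_1 acts by ∂[p,q,r] = [q,r] − [p,r] + [p,q]. For instance
  ∂[v_3,v_4,v_5] = [v_4,v_5] − [v_3,v_5] + [v_3,v_4],
  ∂[v_0,v_1,v_5] = [v_1,v_5] − [v_0,v_5] + [v_0,v_1].
This gives a 12×8 integer matrix of rank 7; reducing to Smith normal form yields diagonal entries (1,1,1,1,1,1,1).

Computing H_k = (kernel of ∂_k) / (image of ∂_{k+1}):

  H_0: rank C_0 − rank ∂_1 = 6 − 5 = 1, and the invariant factors of ∂_1 are all 1, so H_0 = Z.
  H_1: rank ker ∂_1 − rank ∂_2 = (12 − 5) − 7 = 0, and the invariant factors of ∂_2 are all 1, so H_1 = 0.
  H_2: rank ker ∂_2 − rank ∂_3 = (8 − 7) − 0 = 1, and there is no ∂_3, so H_2 = Z.

H_0 ≅ Z,  H_1 = 0,  H_2 ≅ Z.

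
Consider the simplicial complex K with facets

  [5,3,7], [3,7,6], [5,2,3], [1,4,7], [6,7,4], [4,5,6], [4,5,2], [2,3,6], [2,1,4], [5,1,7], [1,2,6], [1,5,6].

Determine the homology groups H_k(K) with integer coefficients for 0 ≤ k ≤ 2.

H_0 ≅ Z,  H_1 ≅ Z/2Z,  H_2 = 0.

K has 7 vertices, 18 edges, 12 triangles.
rank ∂_0 = 0, rank ∂_1 = 6 ⇒ b_0 = 7 − 0 − 6 = 1; all invariant factors of ∂_1 are 1 so no torsion. So H_0 = Z.
rank ∂_1 = 6, rank ∂_2 = 12 ⇒ b_1 = 18 − 6 − 12 = 0; ∂_2 has invariant factor(s) [2] giving torsion. So H_1 = Z/2Z.
rank ∂_2 = 12, rank ∂_3 = 0 ⇒ b_2 = 12 − 12 − 0 = 0. So H_2 = 0.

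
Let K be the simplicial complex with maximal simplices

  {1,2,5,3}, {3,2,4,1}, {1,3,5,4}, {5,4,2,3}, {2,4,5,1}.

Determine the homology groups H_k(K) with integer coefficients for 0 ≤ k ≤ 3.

We work with the vertex ordering 1 < 2 < 3 < 4 < 5. The simplices of K, each written with vertices in increasing order, are:

  0-simplices (5): [1], [2], [3], [4], [5]
  1-simplices (10): [1,2], [1,3], [1,4], [1,5], [2,3], [2,4], [2,5], [3,4], [3,5], [4,5]
  2-simplices (10): [1,2,3], [1,2,4], [1,2,5], [1,3,4], [1,3,5], [1,4,5], [2,3,4], [2,3,5], [2,4,5], [3,4,5]
  3-simplices (5): [1,2,3,4], [1,2,3,5], [1,2,4,5], [1,3,4,5], [2,3,4,5]

giving chain groups C_0 ≅ Z^5, C_1 ≅ Z^10, C_2 ≅ Z^10, C_3 ≅ Z^5.

The boundary map ∂_1: C_1 → C_0 sends each edge [p,q] (with p < q) to q − p. For instance
  ∂[2,4] = [4] − [2].
The 5×10 boundary matrix has rank 4 and Smith normal form diag(1,1,1,1).

Boundary ∂_2: C_2 → C_1 acts by ∂[p,q,r] = [q,r] − [p,r] + [p,q]. For instance
  ∂[2,3,5] = [3,5] − [2,5] + [2,3],
  ∂[2,3,4] = [3,4] − [2,4] + [2,3].
This gives a 10×10 integer matrix of rank 6; reducing to Smith normal form yields diagonal entries (1,1,1,1,1,1).

Boundary ∂_3: C_3 → C_2 sends each 3-simplex σ to the alternating sum Σ_i (−1)^i (σ with its i-th vertex removed). For instance
  ∂[2,3,4,5] = [3,4,5] − [2,4,5] + [2,3,5] − [2,3,4],
  ∂[1,2,3,4] = [2,3,4] − [1,3,4] + [1,2,4] − [1,2,3].
The 10×5 boundary matrix has rank 4 and Smith normal form diag(1,1,1,1).

Reading off H_k = ker ∂_k / im ∂_{k+1}:

  H_0: rank C_0 − rank ∂_1 = 5 − 4 = 1, and the invariant factors of ∂_1 are all 1, so H_0 = Z.
  H_1: rank ker ∂_1 − rank ∂_2 = (10 − 4) − 6 = 0, and the invariant factors of ∂_2 are all 1, so H_1 = 0.
  H_2: rank ker ∂_2 − rank ∂_3 = (10 − 6) − 4 = 0, and the invariant factors of ∂_3 are all 1, so H_2 = 0.
  H_3: rank ker ∂_3 − rank ∂_4 = (5 − 4) − 0 = 1, and there is no ∂_4, so H_3 = Z.

(K is a triangulation of the 3-sphere S^3.)

H_0 ≅ Z,  H_1 = 0,  H_2 = 0,  H_3 ≅ Z.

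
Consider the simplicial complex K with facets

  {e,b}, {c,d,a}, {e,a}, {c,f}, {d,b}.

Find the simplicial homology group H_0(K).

We work with the vertex ordering a < b < c < d < e < f. The simplices of K, each written with vertices in increasing order, are:

  0-simplices (6): a, b, c, d, e, f
  1-simplices (7): ac, ad, ae, bd, be, cd, cf
  2-simplices (1): acd

giving chain groups C_0 ≅ Z^6, C_1 ≅ Z^7, C_2 ≅ Z^1.

The boundary map ∂_1: C_1 → C_0 sends each edge [p,q] (with p < q) to q − p.
The 6×7 boundary matrix has rank 5 and Smith normal form diag(1,1,1,1,1).

Boundary ∂_2: C_2 → C_1 sends each 2-simplex [p,q,r] to [q,r] − [p,r] + [p,q]. For instance
  ∂acd = cd − ad + ac.
The resulting 7×1 matrix has rank 1, and its Smith normal form has invariant factors (1).

Reading off H_k = ker ∂_k / im ∂_{k+1}:

  H_0: rank C_0 − rank ∂_1 = 6 − 5 = 1, and the invariant factors of ∂_1 are all 1, so H_0 = Z.

H_0 = Z.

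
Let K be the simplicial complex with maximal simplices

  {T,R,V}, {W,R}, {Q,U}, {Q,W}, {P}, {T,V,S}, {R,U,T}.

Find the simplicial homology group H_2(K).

H_2 ≅ 0.

Order the vertices as P < Q < R < S < T < U < V < W. Listing each simplex with vertices in this order, K has dimension 2 with simplices:

  0-simplices (8): P, Q, R, S, T, U, V, W
  1-simplices (10): QU, QW, RT, RU, RV, RW, ST, SV, TU, TV
  2-simplices (3): RTU, RTV, STV

giving chain groups C_0 ≅ Z^8, C_1 ≅ Z^10, C_2 ≅ Z^3.

∂_1: C_1 → C_0 maps an edge to its endpoints' difference, ∂[p,q] = q − p. For instance
  ∂TV = V − T.
This gives a 8×10 integer matrix of rank 6; reducing to Smith normal form yields diagonal entries (1,1,1,1,1,1).

∂_2: C_2 → C_1 maps a triangle to the signed sum of its edges. For instance
  ∂STV = TV − SV + ST,
  ∂RTV = TV − RV + RT.
This gives a 10×3 integer matrix of rank 3; reducing to Smith normal form yields diagonal entries (1,1,1).

From H_k ≅ ker(∂_k) / im(∂_{k+1}) we obtain:

  H_2: rank ker ∂_2 − rank ∂_3 = (3 − 3) − 0 = 0, and there is no ∂_3, so H_2 = 0.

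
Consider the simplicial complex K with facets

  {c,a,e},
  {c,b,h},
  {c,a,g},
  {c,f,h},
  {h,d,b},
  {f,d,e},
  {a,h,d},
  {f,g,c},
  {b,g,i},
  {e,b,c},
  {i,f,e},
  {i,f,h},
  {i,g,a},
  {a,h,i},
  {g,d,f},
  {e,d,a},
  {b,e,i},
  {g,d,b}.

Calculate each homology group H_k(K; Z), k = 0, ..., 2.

Take the total order a < b < c < d < e < f < g < h < i on the vertex set. Then K (dimension 2) consists of the simplices:

  0-simplices (9): a, b, c, d, e, f, g, h, i
  1-simplices (27): ac, ad, ae, ag, ah, ai, bc, bd, be, bg, bh, bi, ce, cf, cg, ch, de, df, dg, dh, ef, ei, fg, fh, fi, gi, hi
  2-simplices (18): ace, acg, ade, adh, agi, ahi, bce, bch, bdg, bdh, bei, bgi, cfg, cfh, def, dfg, efi, fhi

so the chain groups are C_0 ≅ Z^9, C_1 ≅ Z^27, C_2 ≅ Z^18.

Boundary ∂_1: C_1 → C_0 is given by ∂[p,q] = [q] − [p]. For instance
  ∂gi = i − g.
The 9×27 boundary matrix has rank 8 and Smith normal form diag(1,1,1,1,1,1,1,1).

∂_2: C_2 → C_1 acts by ∂[p,q,r] = [q,r] − [p,r] + [p,q]. For instance
  ∂ahi = hi − ai + ah,
  ∂bdg = dg − bg + bd.
The resulting 27×18 matrix has rank 17, and its Smith normal form has invariant factors (1,1,1,1,1,1,1,1,1,1,1,1,1,1,1,1,1).

Now H_k = ker ∂_k / im ∂_{k+1}, so:

  H_0: rank C_0 − rank ∂_1 = 9 − 8 = 1, and the invariant factors of ∂_1 are all 1, so H_0 = Z.
  H_1: rank ker ∂_1 − rank ∂_2 = (27 − 8) − 17 = 2, and the invariant factors of ∂_2 are all 1, so H_1 = Z^2.
  H_2: rank ker ∂_2 − rank ∂_3 = (18 − 17) − 0 = 1, and there is no ∂_3, so H_2 = Z.

As a check, the Euler characteristic is 9 − 27 + 18 = 0, which agrees with 1 − 2 + 1 = 0.
(K is a triangulation of the torus T^2.)

H_0 = Z,  H_1 = Z^2,  H_2 = Z.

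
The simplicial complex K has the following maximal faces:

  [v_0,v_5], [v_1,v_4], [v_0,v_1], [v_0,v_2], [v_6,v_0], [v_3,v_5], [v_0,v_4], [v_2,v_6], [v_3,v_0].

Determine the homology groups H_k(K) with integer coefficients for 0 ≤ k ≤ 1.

Fix the vertex order v_0 < v_1 < v_2 < v_3 < v_4 < v_5 < v_6 and write every simplex with vertices in increasing order. Then dim K = 1 and the simplices of K are:

  0-simplices (7): [v_0], [v_1], [v_2], [v_3], [v_4], [v_5], [v_6]
  1-simplices (9): [v_0,v_1], [v_0,v_2], [v_0,v_3], [v_0,v_4], [v_0,v_5], [v_0,v_6], [v_1,v_4], [v_2,v_6], [v_3,v_5]

so the chain groups are C_0 ≅ Z^7, C_1 ≅ Z^9.

The boundary map ∂_1: C_1 → C_0 sends each edge [p,q] (with p < q) to q − p. For instance
  ∂[v_0,v_3] = [v_3] − [v_0].
This gives a 7×9 integer matrix of rank 6; reducing to Smith normal form yields diagonal entries (1,1,1,1,1,1).

Computing H_k = (kernel of ∂_k) / (image of ∂_{k+1}):

  H_0: rank C_0 − rank ∂_1 = 7 − 6 = 1, and the invariant factors of ∂_1 are all 1, so H_0 = Z.
  H_1: rank ker ∂_1 − rank ∂_2 = (9 − 6) − 0 = 3, and there is no ∂_2, so H_1 = Z^3.

(K is a triangulation of a wedge of 3 circles.)

H_0 = Z,  H_1 = Z^3.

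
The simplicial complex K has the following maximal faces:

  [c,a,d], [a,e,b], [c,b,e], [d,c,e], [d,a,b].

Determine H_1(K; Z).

We work with the vertex ordering a < b < c < d < e. The simplices of K, each written with vertices in increasing order, are:

  0-simplices (5): a, b, c, d, e
  1-simplices (10): ab, ac, ad, ae, bc, bd, be, cd, ce, de
  2-simplices (5): abd, abe, acd, bce, cde

Hence C_0 ≅ Z^5, C_1 ≅ Z^10, C_2 ≅ Z^5.

The boundary map ∂_1: C_1 → C_0 is given by ∂[p,q] = [q] − [p]. For instance
  ∂bd = d − b.
This gives a 5×10 integer matrix of rank 4; reducing to Smith normal form yields diagonal entries (1,1,1,1).

Boundary ∂_2: C_2 → C_1 acts by ∂[p,q,r] = [q,r] − [p,r] + [p,q]. For instance
  ∂cde = de − ce + cd,
  ∂abe = be − ae + ab.
The resulting 10×5 matrix has rank 5, and its Smith normal form has invariant factors (1,1,1,1,1).

Now H_k = ker ∂_k / im ∂_{k+1}, so:

  H_1: rank ker ∂_1 − rank ∂_2 = (10 − 4) − 5 = 1, and the invariant factors of ∂_2 are all 1, so H_1 ≅ Z.

(K is a triangulation of the Möbius band.)

H_1 = Z.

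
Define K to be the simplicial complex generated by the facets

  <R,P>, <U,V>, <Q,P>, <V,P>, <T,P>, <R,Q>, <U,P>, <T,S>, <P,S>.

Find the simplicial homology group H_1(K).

H_1 ≅ Z^3.

Take the total order P < Q < R < S < T < U < V on the vertex set. Then K (dimension 1) consists of the simplices:

  0-simplices (7): P, Q, R, S, T, U, V
  1-simplices (9): PQ, PR, PS, PT, PU, PV, QR, ST, UV

Hence C_0 ≅ Z^7, C_1 ≅ Z^9.

∂_1: C_1 → C_0 maps an edge to its endpoints' difference, ∂[p,q] = q − p.
The resulting 7×9 matrix has rank 6, and its Smith normal form has invariant factors (1,1,1,1,1,1).

From H_k ≅ ker(∂_k) / im(∂_{k+1}) we obtain:

  H_1: rank ker ∂_1 − rank ∂_2 = (9 − 6) − 0 = 3, and there is no ∂_2, so H_1 = Z^3.

(K is a triangulation of a wedge of 3 circles.)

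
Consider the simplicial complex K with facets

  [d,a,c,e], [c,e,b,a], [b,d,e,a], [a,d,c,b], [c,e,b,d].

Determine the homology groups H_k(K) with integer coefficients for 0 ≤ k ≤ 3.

H_0 ≅ Z,  H_1 = 0,  H_2 = 0,  H_3 ≅ Z.

We work with the vertex ordering a < b < c < d < e. The simplices of K, each written with vertices in increasing order, are:

  0-simplices (5): a, b, c, d, e
  1-simplices (10): ab, ac, ad, ae, bc, bd, be, cd, ce, de
  2-simplices (10): abc, abd, abe, acd, ace, ade, bcd, bce, bde, cde
  3-simplices (5): abcd, abce, abde, acde, bcde

Hence C_0 ≅ Z^5, C_1 ≅ Z^10, C_2 ≅ Z^10, C_3 ≅ Z^5.

∂_1: C_1 → C_0 maps an edge to its endpoints' difference, ∂[p,q] = q − p.
As a 5×10 matrix over Z this has rank 4, with invariant factors (1,1,1,1).

The boundary map ∂_2: C_2 → C_1 maps a triangle to the signed sum of its edges. For instance
  ∂ade = de − ae + ad,
  ∂acd = cd − ad + ac.
As a 10×10 matrix over Z this has rank 6, with invariant factors (1,1,1,1,1,1).

Boundary ∂_3: C_3 → C_2 sends each 3-simplex σ to the alternating sum Σ_i (−1)^i (σ with its i-th vertex removed). For instance
  ∂abce = bce − ace + abe − abc,
  ∂bcde = cde − bde + bce − bcd.
This gives a 10×5 integer matrix of rank 4; reducing to Smith normal form yields diagonal entries (1,1,1,1).

Computing H_k = (kernel of ∂_k) / (image of ∂_{k+1}):

  H_0: rank C_0 − rank ∂_1 = 5 − 4 = 1, and the invariant factors of ∂_1 are all 1, so H_0 ≅ Z.
  H_1: rank ker ∂_1 − rank ∂_2 = (10 − 4) − 6 = 0, and the invariant factors of ∂_2 are all 1, so H_1 ≅ 0.
  H_2: rank ker ∂_2 − rank ∂_3 = (10 − 6) − 4 = 0, and the invariant factors of ∂_3 are all 1, so H_2 ≅ 0.
  H_3: rank ker ∂_3 − rank ∂_4 = (5 − 4) − 0 = 1, and there is no ∂_4, so H_3 ≅ Z.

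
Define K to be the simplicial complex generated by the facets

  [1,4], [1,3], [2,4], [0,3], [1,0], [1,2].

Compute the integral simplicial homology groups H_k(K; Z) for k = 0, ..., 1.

H_0 = Z,  H_1 = Z^2.

Take the total order 0 < 1 < 2 < 3 < 4 on the vertex set. Then K (dimension 1) consists of the simplices:

  0-simplices (5): [0], [1], [2], [3], [4]
  1-simplices (6): [0,1], [0,3], [1,2], [1,3], [1,4], [2,4]

so the chain groups are C_0 ≅ Z^5, C_1 ≅ Z^6.

Boundary ∂_1: C_1 → C_0 sends each edge [p,q] (with p < q) to q − p. For instance
  ∂[0,1] = [1] − [0].
This gives a 5×6 integer matrix of rank 4; reducing to Smith normal form yields diagonal entries (1,1,1,1).

Computing H_k = (kernel of ∂_k) / (image of ∂_{k+1}):

  H_0: rank C_0 − rank ∂_1 = 5 − 4 = 1, and the invariant factors of ∂_1 are all 1, so H_0 = Z.
  H_1: rank ker ∂_1 − rank ∂_2 = (6 − 4) − 0 = 2, and there is no ∂_2, so H_1 = Z^2.

(K is a triangulation of a wedge of 2 circles.)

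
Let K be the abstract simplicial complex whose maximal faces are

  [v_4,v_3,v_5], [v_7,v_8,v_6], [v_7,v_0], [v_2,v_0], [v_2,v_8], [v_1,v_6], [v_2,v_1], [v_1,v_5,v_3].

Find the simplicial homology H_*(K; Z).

H_0 ≅ Z,  H_1 ≅ Z^2,  H_2 = 0.

Order the vertices as v_0 < v_1 < v_2 < v_3 < v_4 < v_5 < v_6 < v_7 < v_8. Listing each simplex with vertices in this order, K has dimension 2 with simplices:

  0-simplices (9): [v_0], [v_1], [v_2], [v_3], [v_4], [v_5], [v_6], [v_7], [v_8]
  1-simplices (13): [v_0,v_2], [v_0,v_7], [v_1,v_2], [v_1,v_3], [v_1,v_5], [v_1,v_6], [v_2,v_8], [v_3,v_4], [v_3,v_5], [v_4,v_5], [v_6,v_7], [v_6,v_8], [v_7,v_8]
  2-simplices (3): [v_1,v_3,v_5], [v_3,v_4,v_5], [v_6,v_7,v_8]

Hence C_0 ≅ Z^9, C_1 ≅ Z^13, C_2 ≅ Z^3.

The boundary map ∂_1: C_1 → C_0 is given by ∂[p,q] = [q] − [p]. For instance
  ∂[v_1,v_6] = [v_6] − [v_1].
This gives a 9×13 integer matrix of rank 8; reducing to Smith normal form yields diagonal entries (1,1,1,1,1,1,1,1).

The boundary map ∂_2: C_2 → C_1 maps a triangle to the signed sum of its edges. For instance
  ∂[v_6,v_7,v_8] = [v_7,v_8] − [v_6,v_8] + [v_6,v_7],
  ∂[v_3,v_4,v_5] = [v_4,v_5] − [v_3,v_5] + [v_3,v_4].
This gives a 13×3 integer matrix of rank 3; reducing to Smith normal form yields diagonal entries (1,1,1).

Now H_k = ker ∂_k / im ∂_{k+1}, so:

  H_0: rank C_0 − rank ∂_1 = 9 − 8 = 1, and the invariant factors of ∂_1 are all 1, so H_0 = Z.
  H_1: rank ker ∂_1 − rank ∂_2 = (13 − 8) − 3 = 2, and the invariant factors of ∂_2 are all 1, so H_1 = Z^2.
  H_2: rank ker ∂_2 − rank ∂_3 = (3 − 3) − 0 = 0, and there is no ∂_3, so H_2 = 0.

As a check, the Euler characteristic is 9 − 13 + 3 = -1, which agrees with 1 − 2 + 0 = -1.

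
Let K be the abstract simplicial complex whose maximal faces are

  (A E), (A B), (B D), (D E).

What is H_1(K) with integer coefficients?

K has 4 vertices, 4 edges.
rank ∂_1 = 3, rank ∂_2 = 0 ⇒ b_1 = 4 − 3 − 0 = 1. So H_1 ≅ Z.

H_1 ≅ Z.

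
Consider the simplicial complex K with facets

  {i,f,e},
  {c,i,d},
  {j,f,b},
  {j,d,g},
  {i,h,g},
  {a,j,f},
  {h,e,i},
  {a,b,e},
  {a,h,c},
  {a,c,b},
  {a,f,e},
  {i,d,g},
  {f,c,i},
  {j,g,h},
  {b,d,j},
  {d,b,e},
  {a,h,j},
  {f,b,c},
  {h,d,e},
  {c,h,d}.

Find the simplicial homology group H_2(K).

Order the vertices as a < b < c < d < e < f < g < h < i < j. Listing each simplex with vertices in this order, K has dimension 2 with simplices:

  0-simplices (10): a, b, c, d, e, f, g, h, i, j
  1-simplices (30): ab, ac, ae, af, ah, aj, bc, bd, be, bf, bj, cd, cf, ch, ci, de, dg, dh, di, dj, ef, eh, ei, fi, fj, gh, gi, gj, hi, hj
  2-simplices (20): abc, abe, ach, aef, afj, ahj, bcf, bde, bdj, bfj, cdh, cdi, cfi, deh, dgi, dgj, efi, ehi, ghi, ghj

so the chain groups are C_0 ≅ Z^10, C_1 ≅ Z^30, C_2 ≅ Z^20.

∂_1: C_1 → C_0 sends each edge [p,q] (with p < q) to q − p. For instance
  ∂gh = h − g.
The resulting 10×30 matrix has rank 9, and its Smith normal form has invariant factors (1,1,1,1,1,1,1,1,1).

The boundary map ∂_2: C_2 → C_1 maps a triangle to the signed sum of its edges. For instance
  ∂abc = bc − ac + ab,
  ∂aef = ef − af + ae.
The resulting 30×20 matrix has rank 20, and its Smith normal form has invariant factors (1,1,1,1,1,1,1,1,1,1,1,1,1,1,1,1,1,1,1,2).

Now H_k = ker ∂_k / im ∂_{k+1}, so:

  H_2: rank ker ∂_2 − rank ∂_3 = (20 − 20) − 0 = 0, and there is no ∂_3, so H_2 = 0.

H_2 = 0.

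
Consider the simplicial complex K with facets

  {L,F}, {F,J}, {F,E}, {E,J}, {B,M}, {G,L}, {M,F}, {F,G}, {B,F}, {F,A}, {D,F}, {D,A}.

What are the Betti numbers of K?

b_0 = 1, b_1 = 4.

K has 9 vertices, 12 edges.
rank ∂_0 = 0, rank ∂_1 = 8 ⇒ b_0 = 9 − 0 − 8 = 1; all invariant factors of ∂_1 are 1 so no torsion. So H_0 = Z.
rank ∂_1 = 8, rank ∂_2 = 0 ⇒ b_1 = 12 − 8 − 0 = 4. So H_1 = Z^4.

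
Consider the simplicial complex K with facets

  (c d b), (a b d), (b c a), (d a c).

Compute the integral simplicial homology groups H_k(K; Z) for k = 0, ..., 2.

Fix the vertex order a < b < c < d and write every simplex with vertices in increasing order. Then dim K = 2 and the simplices of K are:

  0-simplices (4): a, b, c, d
  1-simplices (6): ab, ac, ad, bc, bd, cd
  2-simplices (4): abc, abd, acd, bcd

so the chain groups are C_0 ≅ Z^4, C_1 ≅ Z^6, C_2 ≅ Z^4.

∂_1: C_1 → C_0 maps an edge to its endpoints' difference, ∂[p,q] = q − p.
This gives a 4×6 integer matrix of rank 3; reducing to Smith normal form yields diagonal entries (1,1,1).

The boundary map ∂_2: C_2 → C_1 acts by ∂[p,q,r] = [q,r] − [p,r] + [p,q]. For instance
  ∂acd = cd − ad + ac,
  ∂bcd = cd − bd + bc.
The 6×4 boundary matrix has rank 3 and Smith normal form diag(1,1,1).

From H_k ≅ ker(∂_k) / im(∂_{k+1}) we obtain:

  H_0: rank C_0 − rank ∂_1 = 4 − 3 = 1, and the invariant factors of ∂_1 are all 1, so H_0 ≅ Z.
  H_1: rank ker ∂_1 − rank ∂_2 = (6 − 3) − 3 = 0, and the invariant factors of ∂_2 are all 1, so H_1 ≅ 0.
  H_2: rank ker ∂_2 − rank ∂_3 = (4 − 3) − 0 = 1, and there is no ∂_3, so H_2 ≅ Z.

As a check, the Euler characteristic is 4 − 6 + 4 = 2, which agrees with 1 − 0 + 1 = 2.

H_0 ≅ Z,  H_1 = 0,  H_2 ≅ Z.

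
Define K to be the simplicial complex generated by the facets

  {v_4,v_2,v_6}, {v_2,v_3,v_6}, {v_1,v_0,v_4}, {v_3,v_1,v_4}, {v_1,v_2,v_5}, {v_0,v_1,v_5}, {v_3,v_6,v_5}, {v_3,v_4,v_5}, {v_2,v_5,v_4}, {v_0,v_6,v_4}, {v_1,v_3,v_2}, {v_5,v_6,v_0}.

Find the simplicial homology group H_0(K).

Fix the vertex order v_0 < v_1 < v_2 < v_3 < v_4 < v_5 < v_6 and write every simplex with vertices in increasing order. Then dim K = 2 and the simplices of K are:

  0-simplices (7): [v_0], [v_1], [v_2], [v_3], [v_4], [v_5], [v_6]
  1-simplices (18): (18 of them)
  2-simplices (12): (12 of them)

Hence C_0 ≅ Z^7, C_1 ≅ Z^18, C_2 ≅ Z^12.

∂_1: C_1 → C_0 sends each edge [p,q] (with p < q) to q − p. For instance
  ∂[v_2,v_3] = [v_3] − [v_2].
This gives a 7×18 integer matrix of rank 6; reducing to Smith normal form yields diagonal entries (1,1,1,1,1,1).

∂_2: C_2 → C_1 acts by ∂[p,q,r] = [q,r] − [p,r] + [p,q]. For instance
  ∂[v_2,v_3,v_6] = [v_3,v_6] − [v_2,v_6] + [v_2,v_3],
  ∂[v_2,v_4,v_6] = [v_4,v_6] − [v_2,v_6] + [v_2,v_4].
The resulting 18×12 matrix has rank 12, and its Smith normal form has invariant factors (1,1,1,1,1,1,1,1,1,1,1,2).

Computing H_k = (kernel of ∂_k) / (image of ∂_{k+1}):

  H_0: rank C_0 − rank ∂_1 = 7 − 6 = 1, and the invariant factors of ∂_1 are all 1, so H_0 ≅ Z.

H_0 = Z.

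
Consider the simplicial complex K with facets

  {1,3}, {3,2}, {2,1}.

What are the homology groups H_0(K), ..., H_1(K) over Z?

Order the vertices as 1 < 2 < 3. Listing each simplex with vertices in this order, K has dimension 1 with simplices:

  0-simplices (3): [1], [2], [3]
  1-simplices (3): [1,2], [1,3], [2,3]

Hence C_0 ≅ Z^3, C_1 ≅ Z^3.

The boundary map ∂_1: C_1 → C_0 maps an edge to its endpoints' difference, ∂[p,q] = q − p.
As a 3×3 matrix over Z this has rank 2, with invariant factors (1,1).

From H_k ≅ ker(∂_k) / im(∂_{k+1}) we obtain:

  H_0: rank C_0 − rank ∂_1 = 3 − 2 = 1, and the invariant factors of ∂_1 are all 1, so H_0 = Z.
  H_1: rank ker ∂_1 − rank ∂_2 = (3 − 2) − 0 = 1, and there is no ∂_2, so H_1 = Z.

(K is a triangulation of the circle S^1.)

H_0 = Z,  H_1 = Z.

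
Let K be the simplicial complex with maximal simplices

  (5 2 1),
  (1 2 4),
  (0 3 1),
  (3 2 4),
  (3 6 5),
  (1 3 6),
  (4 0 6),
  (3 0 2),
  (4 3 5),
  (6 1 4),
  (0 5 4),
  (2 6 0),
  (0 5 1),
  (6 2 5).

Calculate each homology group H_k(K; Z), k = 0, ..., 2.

H_0 = Z,  H_1 = Z^2,  H_2 = Z.

Order the vertices as 0 < 1 < 2 < 3 < 4 < 5 < 6. Listing each simplex with vertices in this order, K has dimension 2 with simplices:

  0-simplices (7): [0], [1], [2], [3], [4], [5], [6]
  1-simplices (21): [0,1], [0,2], [0,3], [0,4], [0,5], [0,6], [1,2], [1,3], [1,4], [1,5], [1,6], [2,3], [2,4], [2,5], [2,6], [3,4], [3,5], [3,6], [4,5], [4,6], [5,6]
  2-simplices (14): [0,1,3], [0,1,5], [0,2,3], [0,2,6], [0,4,5], [0,4,6], [1,2,4], [1,2,5], [1,3,6], [1,4,6], [2,3,4], [2,5,6], [3,4,5], [3,5,6]

so the chain groups are C_0 ≅ Z^7, C_1 ≅ Z^21, C_2 ≅ Z^14.

Boundary ∂_1: C_1 → C_0 maps an edge to its endpoints' difference, ∂[p,q] = q − p.
The 7×21 boundary matrix has rank 6 and Smith normal form diag(1,1,1,1,1,1).

Boundary ∂_2: C_2 → C_1 acts by ∂[p,q,r] = [q,r] − [p,r] + [p,q]. For instance
  ∂[0,4,5] = [4,5] − [0,5] + [0,4],
  ∂[1,2,4] = [2,4] − [1,4] + [1,2].
As a 21×14 matrix over Z this has rank 13, with invariant factors (1,1,1,1,1,1,1,1,1,1,1,1,1).

Reading off H_k = ker ∂_k / im ∂_{k+1}:

  H_0: rank C_0 − rank ∂_1 = 7 − 6 = 1, and the invariant factors of ∂_1 are all 1, so H_0 = Z.
  H_1: rank ker ∂_1 − rank ∂_2 = (21 − 6) − 13 = 2, and the invariant factors of ∂_2 are all 1, so H_1 = Z^2.
  H_2: rank ker ∂_2 − rank ∂_3 = (14 − 13) − 0 = 1, and there is no ∂_3, so H_2 = Z.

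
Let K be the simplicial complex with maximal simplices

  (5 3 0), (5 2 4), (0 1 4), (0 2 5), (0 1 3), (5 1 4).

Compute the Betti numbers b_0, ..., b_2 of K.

b_0 = 1, b_1 = 1, b_2 = 0.

Order the vertices as 0 < 1 < 2 < 3 < 4 < 5. Listing each simplex with vertices in this order, K has dimension 2 with simplices:

  0-simplices (6): [0], [1], [2], [3], [4], [5]
  1-simplices (12): [0,1], [0,2], [0,3], [0,4], [0,5], [1,3], [1,4], [1,5], [2,4], [2,5], [3,5], [4,5]
  2-simplices (6): [0,1,3], [0,1,4], [0,2,5], [0,3,5], [1,4,5], [2,4,5]

giving chain groups C_0 ≅ Z^6, C_1 ≅ Z^12, C_2 ≅ Z^6.

∂_1: C_1 → C_0 sends each edge [p,q] (with p < q) to q − p.
The resulting 6×12 matrix has rank 5, and its Smith normal form has invariant factors (1,1,1,1,1).

The boundary map ∂_2: C_2 → C_1 sends each 2-simplex [p,q,r] to [q,r] − [p,r] + [p,q]. For instance
  ∂[0,2,5] = [2,5] − [0,5] + [0,2],
  ∂[0,1,4] = [1,4] − [0,4] + [0,1].
As a 12×6 matrix over Z this has rank 6, with invariant factors (1,1,1,1,1,1).

Computing H_k = (kernel of ∂_k) / (image of ∂_{k+1}):

  H_0: rank C_0 − rank ∂_1 = 6 − 5 = 1, and the invariant factors of ∂_1 are all 1, so H_0 = Z.
  H_1: rank ker ∂_1 − rank ∂_2 = (12 − 5) − 6 = 1, and the invariant factors of ∂_2 are all 1, so H_1 = Z.
  H_2: rank ker ∂_2 − rank ∂_3 = (6 − 6) − 0 = 0, and there is no ∂_3, so H_2 = 0.

Hence the Betti numbers are b_0 = 1, b_1 = 1, b_2 = 0.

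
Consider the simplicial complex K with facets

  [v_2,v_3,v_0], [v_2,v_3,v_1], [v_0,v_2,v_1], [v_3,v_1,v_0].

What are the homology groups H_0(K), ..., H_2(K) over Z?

K has 4 vertices, 6 edges, 4 triangles.
rank ∂_0 = 0, rank ∂_1 = 3 ⇒ b_0 = 4 − 0 − 3 = 1; all invariant factors of ∂_1 are 1 so no torsion. So H_0 = Z.
rank ∂_1 = 3, rank ∂_2 = 3 ⇒ b_1 = 6 − 3 − 3 = 0; all invariant factors of ∂_2 are 1 so no torsion. So H_1 = 0.
rank ∂_2 = 3, rank ∂_3 = 0 ⇒ b_2 = 4 − 3 − 0 = 1. So H_2 = Z.

H_0 = Z,  H_1 = 0,  H_2 = Z.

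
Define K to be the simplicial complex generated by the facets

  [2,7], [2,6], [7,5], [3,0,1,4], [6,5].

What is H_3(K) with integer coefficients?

K has 8 vertices, 10 edges, 4 triangles, 1 3-simplex.
rank ∂_3 = 1, rank ∂_4 = 0 ⇒ b_3 = 1 − 1 − 0 = 0. So H_3 ≅ 0.

H_3 = 0.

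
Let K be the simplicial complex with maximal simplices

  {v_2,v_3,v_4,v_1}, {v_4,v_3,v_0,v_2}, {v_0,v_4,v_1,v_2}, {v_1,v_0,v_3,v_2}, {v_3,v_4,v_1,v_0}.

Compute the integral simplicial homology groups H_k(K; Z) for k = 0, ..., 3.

Take the total order v_0 < v_1 < v_2 < v_3 < v_4 on the vertex set. Then K (dimension 3) consists of the simplices:

  0-simplices (5): [v_0], [v_1], [v_2], [v_3], [v_4]
  1-simplices (10): [v_0,v_1], [v_0,v_2], [v_0,v_3], [v_0,v_4], [v_1,v_2], [v_1,v_3], [v_1,v_4], [v_2,v_3], [v_2,v_4], [v_3,v_4]
  2-simplices (10): [v_0,v_1,v_2], [v_0,v_1,v_3], [v_0,v_1,v_4], [v_0,v_2,v_3], [v_0,v_2,v_4], [v_0,v_3,v_4], [v_1,v_2,v_3], [v_1,v_2,v_4], [v_1,v_3,v_4], [v_2,v_3,v_4]
  3-simplices (5): [v_0,v_1,v_2,v_3], [v_0,v_1,v_2,v_4], [v_0,v_1,v_3,v_4], [v_0,v_2,v_3,v_4], [v_1,v_2,v_3,v_4]

so the chain groups are C_0 ≅ Z^5, C_1 ≅ Z^10, C_2 ≅ Z^10, C_3 ≅ Z^5.

Boundary ∂_1: C_1 → C_0 sends each edge [p,q] (with p < q) to q − p. For instance
  ∂[v_0,v_4] = [v_4] − [v_0].
This gives a 5×10 integer matrix of rank 4; reducing to Smith normal form yields diagonal entries (1,1,1,1).

The boundary map ∂_2: C_2 → C_1 acts by ∂[p,q,r] = [q,r] − [p,r] + [p,q]. For instance
  ∂[v_2,v_3,v_4] = [v_3,v_4] − [v_2,v_4] + [v_2,v_3],
  ∂[v_0,v_2,v_4] = [v_2,v_4] − [v_0,v_4] + [v_0,v_2].
The resulting 10×10 matrix has rank 6, and its Smith normal form has invariant factors (1,1,1,1,1,1).

Boundary ∂_3: C_3 → C_2 sends each 3-simplex σ to the alternating sum Σ_i (−1)^i (σ with its i-th vertex removed). For instance
  ∂[v_1,v_2,v_3,v_4] = [v_2,v_3,v_4] − [v_1,v_3,v_4] + [v_1,v_2,v_4] − [v_1,v_2,v_3],
  ∂[v_0,v_1,v_2,v_3] = [v_1,v_2,v_3] − [v_0,v_2,v_3] + [v_0,v_1,v_3] − [v_0,v_1,v_2].
The resulting 10×5 matrix has rank 4, and its Smith normal form has invariant factors (1,1,1,1).

Reading off H_k = ker ∂_k / im ∂_{k+1}:

  H_0: rank C_0 − rank ∂_1 = 5 − 4 = 1, and the invariant factors of ∂_1 are all 1, so H_0 = Z.
  H_1: rank ker ∂_1 − rank ∂_2 = (10 − 4) − 6 = 0, and the invariant factors of ∂_2 are all 1, so H_1 = 0.
  H_2: rank ker ∂_2 − rank ∂_3 = (10 − 6) − 4 = 0, and the invariant factors of ∂_3 are all 1, so H_2 = 0.
  H_3: rank ker ∂_3 − rank ∂_4 = (5 − 4) − 0 = 1, and there is no ∂_4, so H_3 = Z.

(K is a triangulation of the 3-sphere S^3.)

H_0 = Z,  H_1 = 0,  H_2 = 0,  H_3 = Z.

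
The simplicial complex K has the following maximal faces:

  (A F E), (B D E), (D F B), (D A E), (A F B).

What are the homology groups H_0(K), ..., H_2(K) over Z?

Fix the vertex order A < B < D < E < F and write every simplex with vertices in increasing order. Then dim K = 2 and the simplices of K are:

  0-simplices (5): A, B, D, E, F
  1-simplices (10): AB, AD, AE, AF, BD, BE, BF, DE, DF, EF
  2-simplices (5): ABF, ADE, AEF, BDE, BDF

Hence C_0 ≅ Z^5, C_1 ≅ Z^10, C_2 ≅ Z^5.

∂_1: C_1 → C_0 sends each edge [p,q] (with p < q) to q − p.
This gives a 5×10 integer matrix of rank 4; reducing to Smith normal form yields diagonal entries (1,1,1,1).

∂_2: C_2 → C_1 maps a triangle to the signed sum of its edges. For instance
  ∂BDF = DF − BF + BD,
  ∂ADE = DE − AE + AD.
The resulting 10×5 matrix has rank 5, and its Smith normal form has invariant factors (1,1,1,1,1).

From H_k ≅ ker(∂_k) / im(∂_{k+1}) we obtain:

  H_0: rank C_0 − rank ∂_1 = 5 − 4 = 1, and the invariant factors of ∂_1 are all 1, so H_0 = Z.
  H_1: rank ker ∂_1 − rank ∂_2 = (10 − 4) − 5 = 1, and the invariant factors of ∂_2 are all 1, so H_1 = Z.
  H_2: rank ker ∂_2 − rank ∂_3 = (5 − 5) − 0 = 0, and there is no ∂_3, so H_2 = 0.

As a check, the Euler characteristic is 5 − 10 + 5 = 0, which agrees with 1 − 1 + 0 = 0.

H_0 ≅ Z,  H_1 ≅ Z,  H_2 = 0.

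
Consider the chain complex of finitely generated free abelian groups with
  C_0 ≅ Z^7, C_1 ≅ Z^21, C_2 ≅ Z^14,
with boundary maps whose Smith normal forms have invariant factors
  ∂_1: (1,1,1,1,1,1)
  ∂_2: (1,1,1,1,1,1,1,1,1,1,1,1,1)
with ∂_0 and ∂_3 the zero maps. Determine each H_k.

H_0 = Z,  H_1 = Z^2,  H_2 = Z.

H_0: b_0 = 7 − 0 − 6 = 1; torsion from ∂_1 factors > 1: none. So H_0 = Z.
H_1: b_1 = 21 − 6 − 13 = 2; torsion from ∂_2 factors > 1: none. So H_1 = Z^2.
H_2: b_2 = 14 − 13 − 0 = 1; torsion from ∂_3 factors > 1: none. So H_2 = Z.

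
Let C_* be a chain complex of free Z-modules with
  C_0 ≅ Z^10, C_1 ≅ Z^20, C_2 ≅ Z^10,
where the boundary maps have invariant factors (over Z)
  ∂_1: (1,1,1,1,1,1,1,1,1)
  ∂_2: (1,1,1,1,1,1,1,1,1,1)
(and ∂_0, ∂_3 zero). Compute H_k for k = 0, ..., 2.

H_0 ≅ Z,  H_1 ≅ Z,  H_2 = 0.

H_0: b_0 = 10 − 0 − 9 = 1; torsion from ∂_1 factors > 1: none. So H_0 ≅ Z.
H_1: b_1 = 20 − 9 − 10 = 1; torsion from ∂_2 factors > 1: none. So H_1 ≅ Z.
H_2: b_2 = 10 − 10 − 0 = 0; torsion from ∂_3 factors > 1: none. So H_2 ≅ 0.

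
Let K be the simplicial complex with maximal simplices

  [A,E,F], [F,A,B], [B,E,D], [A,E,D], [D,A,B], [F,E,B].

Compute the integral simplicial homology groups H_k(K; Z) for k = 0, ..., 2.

H_0 ≅ Z,  H_1 = 0,  H_2 ≅ Z.

We work with the vertex ordering A < B < D < E < F. The simplices of K, each written with vertices in increasing order, are:

  0-simplices (5): A, B, D, E, F
  1-simplices (9): AB, AD, AE, AF, BD, BE, BF, DE, EF
  2-simplices (6): ABD, ABF, ADE, AEF, BDE, BEF

so the chain groups are C_0 ≅ Z^5, C_1 ≅ Z^9, C_2 ≅ Z^6.

The boundary map ∂_1: C_1 → C_0 maps an edge to its endpoints' difference, ∂[p,q] = q − p. For instance
  ∂AE = E − A.
The 5×9 boundary matrix has rank 4 and Smith normal form diag(1,1,1,1).

Boundary ∂_2: C_2 → C_1 sends each 2-simplex [p,q,r] to [q,r] − [p,r] + [p,q]. For instance
  ∂ABF = BF − AF + AB,
  ∂BDE = DE − BE + BD.
This gives a 9×6 integer matrix of rank 5; reducing to Smith normal form yields diagonal entries (1,1,1,1,1).

Reading off H_k = ker ∂_k / im ∂_{k+1}:

  H_0: rank C_0 − rank ∂_1 = 5 − 4 = 1, and the invariant factors of ∂_1 are all 1, so H_0 ≅ Z.
  H_1: rank ker ∂_1 − rank ∂_2 = (9 − 4) − 5 = 0, and the invariant factors of ∂_2 are all 1, so H_1 ≅ 0.
  H_2: rank ker ∂_2 − rank ∂_3 = (6 − 5) − 0 = 1, and there is no ∂_3, so H_2 ≅ Z.

(K is a triangulation of the 2-sphere S^2.)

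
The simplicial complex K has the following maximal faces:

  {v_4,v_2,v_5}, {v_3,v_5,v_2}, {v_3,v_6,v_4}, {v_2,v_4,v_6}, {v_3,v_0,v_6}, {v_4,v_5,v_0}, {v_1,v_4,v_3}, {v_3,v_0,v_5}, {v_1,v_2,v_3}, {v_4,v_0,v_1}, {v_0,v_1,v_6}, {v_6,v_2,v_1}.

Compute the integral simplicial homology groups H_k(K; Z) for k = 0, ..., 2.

H_0 ≅ Z,  H_1 ≅ Z_2,  H_2 = 0.

We work with the vertex ordering v_0 < v_1 < v_2 < v_3 < v_4 < v_5 < v_6. The simplices of K, each written with vertices in increasing order, are:

  0-simplices (7): [v_0], [v_1], [v_2], [v_3], [v_4], [v_5], [v_6]
  1-simplices (18): (18 of them)
  2-simplices (12): (12 of them)

so the chain groups are C_0 ≅ Z^7, C_1 ≅ Z^18, C_2 ≅ Z^12.

Boundary ∂_1: C_1 → C_0 is given by ∂[p,q] = [q] − [p]. For instance
  ∂[v_4,v_5] = [v_5] − [v_4].
As a 7×18 matrix over Z this has rank 6, with invariant factors (1,1,1,1,1,1).

Boundary ∂_2: C_2 → C_1 maps a triangle to the signed sum of its edges. For instance
  ∂[v_0,v_3,v_6] = [v_3,v_6] − [v_0,v_6] + [v_0,v_3],
  ∂[v_0,v_1,v_4] = [v_1,v_4] − [v_0,v_4] + [v_0,v_1].
The 18×12 boundary matrix has rank 12 and Smith normal form diag(1,1,1,1,1,1,1,1,1,1,1,2).

Now H_k = ker ∂_k / im ∂_{k+1}, so:

  H_0: rank C_0 − rank ∂_1 = 7 − 6 = 1, and the invariant factors of ∂_1 are all 1, so H_0 = Z.
  H_1: rank ker ∂_1 − rank ∂_2 = (18 − 6) − 12 = 0, and ∂_2 has invariant factor 2 > 1, so H_1 = Z_2.
  H_2: rank ker ∂_2 − rank ∂_3 = (12 − 12) − 0 = 0, and there is no ∂_3, so H_2 = 0.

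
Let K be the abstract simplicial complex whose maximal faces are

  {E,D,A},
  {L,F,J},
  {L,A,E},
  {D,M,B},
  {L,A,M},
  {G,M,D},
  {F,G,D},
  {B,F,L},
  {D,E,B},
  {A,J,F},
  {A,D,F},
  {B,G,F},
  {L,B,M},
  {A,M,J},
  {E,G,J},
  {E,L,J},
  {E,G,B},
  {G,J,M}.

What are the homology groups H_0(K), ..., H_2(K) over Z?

H_0 = Z,  H_1 = Z ⊕ Z/2,  H_2 = 0.

Take the total order A < B < D < E < F < G < J < L < M on the vertex set. Then K (dimension 2) consists of the simplices:

  0-simplices (9): A, B, D, E, F, G, J, L, M
  1-simplices (27): AD, AE, AF, AJ, AL, AM, BD, BE, BF, BG, BL, BM, DE, DF, DG, DM, EG, EJ, EL, FG, FJ, FL, GJ, GM, JL, JM, LM
  2-simplices (18): ADE, ADF, AEL, AFJ, AJM, ALM, BDE, BDM, BEG, BFG, BFL, BLM, DFG, DGM, EGJ, EJL, FJL, GJM

Hence C_0 ≅ Z^9, C_1 ≅ Z^27, C_2 ≅ Z^18.

The boundary map ∂_1: C_1 → C_0 sends each edge [p,q] (with p < q) to q − p. For instance
  ∂EG = G − E.
The 9×27 boundary matrix has rank 8 and Smith normal form diag(1,1,1,1,1,1,1,1).

Boundary ∂_2: C_2 → C_1 sends each 2-simplex [p,q,r] to [q,r] − [p,r] + [p,q]. For instance
  ∂DFG = FG − DG + DF,
  ∂BDE = DE − BE + BD.
The 27×18 boundary matrix has rank 18 and Smith normal form diag(1,1,1,1,1,1,1,1,1,1,1,1,1,1,1,1,1,2).

From H_k ≅ ker(∂_k) / im(∂_{k+1}) we obtain:

  H_0: rank C_0 − rank ∂_1 = 9 − 8 = 1, and the invariant factors of ∂_1 are all 1, so H_0 ≅ Z.
  H_1: rank ker ∂_1 − rank ∂_2 = (27 − 8) − 18 = 1, and ∂_2 has invariant factor 2 > 1, so H_1 ≅ Z ⊕ Z/2.
  H_2: rank ker ∂_2 − rank ∂_3 = (18 − 18) − 0 = 0, and there is no ∂_3, so H_2 ≅ 0.

As a check, the Euler characteristic is 9 − 27 + 18 = 0, which agrees with 1 − 1 + 0 = 0.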